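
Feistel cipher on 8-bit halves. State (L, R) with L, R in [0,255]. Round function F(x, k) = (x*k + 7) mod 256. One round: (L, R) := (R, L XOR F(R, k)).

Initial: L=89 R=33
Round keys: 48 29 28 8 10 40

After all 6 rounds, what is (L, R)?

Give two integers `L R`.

Answer: 188 244

Derivation:
Round 1 (k=48): L=33 R=110
Round 2 (k=29): L=110 R=92
Round 3 (k=28): L=92 R=121
Round 4 (k=8): L=121 R=147
Round 5 (k=10): L=147 R=188
Round 6 (k=40): L=188 R=244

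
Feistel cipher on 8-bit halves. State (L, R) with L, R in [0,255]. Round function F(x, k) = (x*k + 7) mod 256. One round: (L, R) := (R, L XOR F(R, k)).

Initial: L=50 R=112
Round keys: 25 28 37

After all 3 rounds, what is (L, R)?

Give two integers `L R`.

Round 1 (k=25): L=112 R=197
Round 2 (k=28): L=197 R=227
Round 3 (k=37): L=227 R=19

Answer: 227 19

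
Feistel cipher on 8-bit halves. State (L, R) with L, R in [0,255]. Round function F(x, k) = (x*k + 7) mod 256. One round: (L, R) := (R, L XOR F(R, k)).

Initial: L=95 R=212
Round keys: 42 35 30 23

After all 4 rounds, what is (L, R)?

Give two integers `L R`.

Round 1 (k=42): L=212 R=144
Round 2 (k=35): L=144 R=99
Round 3 (k=30): L=99 R=49
Round 4 (k=23): L=49 R=13

Answer: 49 13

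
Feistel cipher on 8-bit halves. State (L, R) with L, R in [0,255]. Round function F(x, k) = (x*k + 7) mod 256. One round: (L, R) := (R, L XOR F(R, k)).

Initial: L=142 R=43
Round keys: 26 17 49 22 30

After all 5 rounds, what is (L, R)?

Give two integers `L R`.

Answer: 48 12

Derivation:
Round 1 (k=26): L=43 R=235
Round 2 (k=17): L=235 R=137
Round 3 (k=49): L=137 R=171
Round 4 (k=22): L=171 R=48
Round 5 (k=30): L=48 R=12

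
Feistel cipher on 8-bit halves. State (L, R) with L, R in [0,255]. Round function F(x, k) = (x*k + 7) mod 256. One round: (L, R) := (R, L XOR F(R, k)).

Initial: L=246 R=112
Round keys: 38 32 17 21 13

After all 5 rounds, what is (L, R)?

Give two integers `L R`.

Answer: 69 23

Derivation:
Round 1 (k=38): L=112 R=81
Round 2 (k=32): L=81 R=87
Round 3 (k=17): L=87 R=159
Round 4 (k=21): L=159 R=69
Round 5 (k=13): L=69 R=23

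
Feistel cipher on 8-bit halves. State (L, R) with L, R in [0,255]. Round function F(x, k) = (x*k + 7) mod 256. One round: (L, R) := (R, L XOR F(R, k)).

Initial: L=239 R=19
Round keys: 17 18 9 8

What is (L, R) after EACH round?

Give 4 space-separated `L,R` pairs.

Answer: 19,165 165,178 178,236 236,213

Derivation:
Round 1 (k=17): L=19 R=165
Round 2 (k=18): L=165 R=178
Round 3 (k=9): L=178 R=236
Round 4 (k=8): L=236 R=213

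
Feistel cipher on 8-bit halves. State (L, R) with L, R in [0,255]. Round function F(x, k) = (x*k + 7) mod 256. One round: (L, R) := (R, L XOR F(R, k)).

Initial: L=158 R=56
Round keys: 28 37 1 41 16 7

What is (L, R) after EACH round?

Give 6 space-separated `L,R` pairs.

Round 1 (k=28): L=56 R=185
Round 2 (k=37): L=185 R=252
Round 3 (k=1): L=252 R=186
Round 4 (k=41): L=186 R=45
Round 5 (k=16): L=45 R=109
Round 6 (k=7): L=109 R=47

Answer: 56,185 185,252 252,186 186,45 45,109 109,47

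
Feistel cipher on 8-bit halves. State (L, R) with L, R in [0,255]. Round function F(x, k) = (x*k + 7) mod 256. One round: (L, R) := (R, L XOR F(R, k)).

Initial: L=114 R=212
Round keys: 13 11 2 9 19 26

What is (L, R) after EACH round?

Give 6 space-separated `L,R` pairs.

Round 1 (k=13): L=212 R=185
Round 2 (k=11): L=185 R=46
Round 3 (k=2): L=46 R=218
Round 4 (k=9): L=218 R=159
Round 5 (k=19): L=159 R=14
Round 6 (k=26): L=14 R=236

Answer: 212,185 185,46 46,218 218,159 159,14 14,236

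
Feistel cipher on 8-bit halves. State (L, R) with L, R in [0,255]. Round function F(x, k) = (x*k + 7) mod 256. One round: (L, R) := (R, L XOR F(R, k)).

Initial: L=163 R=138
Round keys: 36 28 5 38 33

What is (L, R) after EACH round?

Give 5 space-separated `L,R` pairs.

Round 1 (k=36): L=138 R=204
Round 2 (k=28): L=204 R=221
Round 3 (k=5): L=221 R=148
Round 4 (k=38): L=148 R=34
Round 5 (k=33): L=34 R=253

Answer: 138,204 204,221 221,148 148,34 34,253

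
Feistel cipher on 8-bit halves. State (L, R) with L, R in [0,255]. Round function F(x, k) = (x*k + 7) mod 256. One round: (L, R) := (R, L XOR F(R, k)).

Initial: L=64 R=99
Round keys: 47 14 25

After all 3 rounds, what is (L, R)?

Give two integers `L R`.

Answer: 60 151

Derivation:
Round 1 (k=47): L=99 R=116
Round 2 (k=14): L=116 R=60
Round 3 (k=25): L=60 R=151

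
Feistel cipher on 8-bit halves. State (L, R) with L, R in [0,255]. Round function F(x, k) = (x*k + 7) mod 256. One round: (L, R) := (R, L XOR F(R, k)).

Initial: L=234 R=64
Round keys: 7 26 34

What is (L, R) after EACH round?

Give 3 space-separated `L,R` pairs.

Answer: 64,45 45,217 217,244

Derivation:
Round 1 (k=7): L=64 R=45
Round 2 (k=26): L=45 R=217
Round 3 (k=34): L=217 R=244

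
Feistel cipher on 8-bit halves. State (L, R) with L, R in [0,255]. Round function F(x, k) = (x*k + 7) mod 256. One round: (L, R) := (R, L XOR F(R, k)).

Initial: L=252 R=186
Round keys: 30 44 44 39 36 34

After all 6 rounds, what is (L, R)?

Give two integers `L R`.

Round 1 (k=30): L=186 R=47
Round 2 (k=44): L=47 R=161
Round 3 (k=44): L=161 R=156
Round 4 (k=39): L=156 R=106
Round 5 (k=36): L=106 R=115
Round 6 (k=34): L=115 R=39

Answer: 115 39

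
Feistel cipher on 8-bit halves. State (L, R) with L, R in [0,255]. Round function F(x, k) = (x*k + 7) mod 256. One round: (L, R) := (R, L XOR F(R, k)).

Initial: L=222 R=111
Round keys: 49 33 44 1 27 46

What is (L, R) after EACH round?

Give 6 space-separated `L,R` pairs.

Round 1 (k=49): L=111 R=152
Round 2 (k=33): L=152 R=240
Round 3 (k=44): L=240 R=223
Round 4 (k=1): L=223 R=22
Round 5 (k=27): L=22 R=134
Round 6 (k=46): L=134 R=13

Answer: 111,152 152,240 240,223 223,22 22,134 134,13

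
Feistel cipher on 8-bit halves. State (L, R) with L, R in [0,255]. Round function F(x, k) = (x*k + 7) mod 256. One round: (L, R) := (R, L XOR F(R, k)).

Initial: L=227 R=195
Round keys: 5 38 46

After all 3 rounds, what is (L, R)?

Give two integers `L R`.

Round 1 (k=5): L=195 R=53
Round 2 (k=38): L=53 R=38
Round 3 (k=46): L=38 R=238

Answer: 38 238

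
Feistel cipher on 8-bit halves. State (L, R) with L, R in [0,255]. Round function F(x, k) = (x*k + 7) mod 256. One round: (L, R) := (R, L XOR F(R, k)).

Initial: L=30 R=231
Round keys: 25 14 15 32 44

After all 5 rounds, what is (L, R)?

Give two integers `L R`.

Answer: 119 132

Derivation:
Round 1 (k=25): L=231 R=136
Round 2 (k=14): L=136 R=144
Round 3 (k=15): L=144 R=255
Round 4 (k=32): L=255 R=119
Round 5 (k=44): L=119 R=132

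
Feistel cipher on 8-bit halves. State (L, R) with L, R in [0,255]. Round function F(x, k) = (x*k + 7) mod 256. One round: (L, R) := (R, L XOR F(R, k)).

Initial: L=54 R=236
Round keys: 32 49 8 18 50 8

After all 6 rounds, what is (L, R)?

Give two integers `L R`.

Answer: 19 8

Derivation:
Round 1 (k=32): L=236 R=177
Round 2 (k=49): L=177 R=4
Round 3 (k=8): L=4 R=150
Round 4 (k=18): L=150 R=151
Round 5 (k=50): L=151 R=19
Round 6 (k=8): L=19 R=8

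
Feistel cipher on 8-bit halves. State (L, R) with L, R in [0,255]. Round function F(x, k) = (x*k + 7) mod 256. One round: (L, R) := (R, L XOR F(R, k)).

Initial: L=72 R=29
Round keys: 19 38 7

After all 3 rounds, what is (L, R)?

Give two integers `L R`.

Round 1 (k=19): L=29 R=102
Round 2 (k=38): L=102 R=54
Round 3 (k=7): L=54 R=231

Answer: 54 231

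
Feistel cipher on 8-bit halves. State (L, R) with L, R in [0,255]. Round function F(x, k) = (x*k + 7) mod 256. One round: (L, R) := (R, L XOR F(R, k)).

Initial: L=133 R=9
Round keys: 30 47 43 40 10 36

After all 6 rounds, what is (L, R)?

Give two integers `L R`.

Answer: 144 22

Derivation:
Round 1 (k=30): L=9 R=144
Round 2 (k=47): L=144 R=126
Round 3 (k=43): L=126 R=161
Round 4 (k=40): L=161 R=81
Round 5 (k=10): L=81 R=144
Round 6 (k=36): L=144 R=22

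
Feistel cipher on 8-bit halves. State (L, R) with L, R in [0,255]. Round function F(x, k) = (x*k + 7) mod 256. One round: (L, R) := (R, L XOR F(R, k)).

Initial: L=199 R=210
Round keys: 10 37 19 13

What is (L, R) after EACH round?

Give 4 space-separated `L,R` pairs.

Answer: 210,252 252,161 161,6 6,244

Derivation:
Round 1 (k=10): L=210 R=252
Round 2 (k=37): L=252 R=161
Round 3 (k=19): L=161 R=6
Round 4 (k=13): L=6 R=244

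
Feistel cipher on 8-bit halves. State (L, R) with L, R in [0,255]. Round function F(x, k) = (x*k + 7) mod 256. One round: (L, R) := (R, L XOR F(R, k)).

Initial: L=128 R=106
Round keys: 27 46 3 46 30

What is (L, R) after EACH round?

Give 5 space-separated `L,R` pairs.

Answer: 106,181 181,231 231,9 9,66 66,202

Derivation:
Round 1 (k=27): L=106 R=181
Round 2 (k=46): L=181 R=231
Round 3 (k=3): L=231 R=9
Round 4 (k=46): L=9 R=66
Round 5 (k=30): L=66 R=202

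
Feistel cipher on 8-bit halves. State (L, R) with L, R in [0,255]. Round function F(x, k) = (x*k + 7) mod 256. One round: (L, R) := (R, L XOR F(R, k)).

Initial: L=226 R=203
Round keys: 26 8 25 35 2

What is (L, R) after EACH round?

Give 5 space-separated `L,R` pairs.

Round 1 (k=26): L=203 R=71
Round 2 (k=8): L=71 R=244
Round 3 (k=25): L=244 R=156
Round 4 (k=35): L=156 R=175
Round 5 (k=2): L=175 R=249

Answer: 203,71 71,244 244,156 156,175 175,249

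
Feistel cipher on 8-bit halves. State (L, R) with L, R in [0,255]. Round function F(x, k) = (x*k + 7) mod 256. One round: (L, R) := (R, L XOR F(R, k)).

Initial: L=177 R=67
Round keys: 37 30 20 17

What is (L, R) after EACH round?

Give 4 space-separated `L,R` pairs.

Answer: 67,7 7,154 154,8 8,21

Derivation:
Round 1 (k=37): L=67 R=7
Round 2 (k=30): L=7 R=154
Round 3 (k=20): L=154 R=8
Round 4 (k=17): L=8 R=21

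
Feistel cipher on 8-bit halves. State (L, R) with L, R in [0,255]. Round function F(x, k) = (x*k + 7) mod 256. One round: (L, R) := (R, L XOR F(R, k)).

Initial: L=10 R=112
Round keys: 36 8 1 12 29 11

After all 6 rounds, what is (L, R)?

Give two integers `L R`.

Answer: 160 243

Derivation:
Round 1 (k=36): L=112 R=205
Round 2 (k=8): L=205 R=31
Round 3 (k=1): L=31 R=235
Round 4 (k=12): L=235 R=20
Round 5 (k=29): L=20 R=160
Round 6 (k=11): L=160 R=243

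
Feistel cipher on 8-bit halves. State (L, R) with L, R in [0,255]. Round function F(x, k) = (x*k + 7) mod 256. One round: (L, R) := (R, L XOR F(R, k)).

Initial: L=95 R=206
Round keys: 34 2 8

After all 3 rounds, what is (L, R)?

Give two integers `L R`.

Round 1 (k=34): L=206 R=60
Round 2 (k=2): L=60 R=177
Round 3 (k=8): L=177 R=179

Answer: 177 179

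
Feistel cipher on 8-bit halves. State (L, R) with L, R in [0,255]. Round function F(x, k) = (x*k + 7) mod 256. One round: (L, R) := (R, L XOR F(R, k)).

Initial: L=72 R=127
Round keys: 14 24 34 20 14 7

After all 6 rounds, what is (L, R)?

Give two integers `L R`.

Answer: 79 239

Derivation:
Round 1 (k=14): L=127 R=177
Round 2 (k=24): L=177 R=224
Round 3 (k=34): L=224 R=118
Round 4 (k=20): L=118 R=223
Round 5 (k=14): L=223 R=79
Round 6 (k=7): L=79 R=239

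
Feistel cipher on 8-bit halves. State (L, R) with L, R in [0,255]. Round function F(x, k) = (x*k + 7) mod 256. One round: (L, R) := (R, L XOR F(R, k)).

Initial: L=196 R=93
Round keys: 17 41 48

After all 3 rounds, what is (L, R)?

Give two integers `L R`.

Round 1 (k=17): L=93 R=240
Round 2 (k=41): L=240 R=42
Round 3 (k=48): L=42 R=23

Answer: 42 23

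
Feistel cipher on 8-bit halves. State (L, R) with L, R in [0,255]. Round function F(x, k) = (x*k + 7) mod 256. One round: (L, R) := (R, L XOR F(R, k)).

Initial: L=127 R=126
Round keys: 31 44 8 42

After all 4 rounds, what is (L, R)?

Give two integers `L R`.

Round 1 (k=31): L=126 R=54
Round 2 (k=44): L=54 R=49
Round 3 (k=8): L=49 R=185
Round 4 (k=42): L=185 R=80

Answer: 185 80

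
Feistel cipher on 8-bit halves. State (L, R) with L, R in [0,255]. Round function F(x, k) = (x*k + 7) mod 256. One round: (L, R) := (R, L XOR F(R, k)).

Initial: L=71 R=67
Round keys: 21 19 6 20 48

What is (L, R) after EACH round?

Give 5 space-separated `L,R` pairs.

Answer: 67,193 193,25 25,92 92,46 46,251

Derivation:
Round 1 (k=21): L=67 R=193
Round 2 (k=19): L=193 R=25
Round 3 (k=6): L=25 R=92
Round 4 (k=20): L=92 R=46
Round 5 (k=48): L=46 R=251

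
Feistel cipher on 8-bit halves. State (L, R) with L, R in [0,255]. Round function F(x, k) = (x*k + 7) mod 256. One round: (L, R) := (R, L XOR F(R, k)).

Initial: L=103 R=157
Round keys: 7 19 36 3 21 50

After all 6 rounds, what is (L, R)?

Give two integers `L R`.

Round 1 (k=7): L=157 R=53
Round 2 (k=19): L=53 R=107
Round 3 (k=36): L=107 R=38
Round 4 (k=3): L=38 R=18
Round 5 (k=21): L=18 R=167
Round 6 (k=50): L=167 R=183

Answer: 167 183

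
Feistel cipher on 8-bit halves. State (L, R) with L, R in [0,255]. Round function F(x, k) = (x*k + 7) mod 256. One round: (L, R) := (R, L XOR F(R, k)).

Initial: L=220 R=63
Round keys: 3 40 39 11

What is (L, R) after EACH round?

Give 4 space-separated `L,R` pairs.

Round 1 (k=3): L=63 R=24
Round 2 (k=40): L=24 R=248
Round 3 (k=39): L=248 R=215
Round 4 (k=11): L=215 R=188

Answer: 63,24 24,248 248,215 215,188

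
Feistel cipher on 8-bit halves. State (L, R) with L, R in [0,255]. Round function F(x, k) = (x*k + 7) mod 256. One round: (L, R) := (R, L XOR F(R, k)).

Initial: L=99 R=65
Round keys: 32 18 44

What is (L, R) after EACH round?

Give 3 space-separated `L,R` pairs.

Answer: 65,68 68,142 142,43

Derivation:
Round 1 (k=32): L=65 R=68
Round 2 (k=18): L=68 R=142
Round 3 (k=44): L=142 R=43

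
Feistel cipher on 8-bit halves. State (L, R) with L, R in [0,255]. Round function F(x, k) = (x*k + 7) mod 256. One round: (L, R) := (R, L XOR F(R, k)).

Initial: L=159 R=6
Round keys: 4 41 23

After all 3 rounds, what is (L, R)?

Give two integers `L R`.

Round 1 (k=4): L=6 R=128
Round 2 (k=41): L=128 R=129
Round 3 (k=23): L=129 R=30

Answer: 129 30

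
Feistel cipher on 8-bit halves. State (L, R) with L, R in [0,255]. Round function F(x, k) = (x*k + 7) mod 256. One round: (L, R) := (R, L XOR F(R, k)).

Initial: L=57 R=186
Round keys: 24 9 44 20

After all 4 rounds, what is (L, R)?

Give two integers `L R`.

Answer: 149 212

Derivation:
Round 1 (k=24): L=186 R=78
Round 2 (k=9): L=78 R=127
Round 3 (k=44): L=127 R=149
Round 4 (k=20): L=149 R=212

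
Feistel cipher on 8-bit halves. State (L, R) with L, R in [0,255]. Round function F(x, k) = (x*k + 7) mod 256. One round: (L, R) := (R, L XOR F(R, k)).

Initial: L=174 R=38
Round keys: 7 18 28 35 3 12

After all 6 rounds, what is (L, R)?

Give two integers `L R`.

Answer: 195 11

Derivation:
Round 1 (k=7): L=38 R=191
Round 2 (k=18): L=191 R=83
Round 3 (k=28): L=83 R=164
Round 4 (k=35): L=164 R=32
Round 5 (k=3): L=32 R=195
Round 6 (k=12): L=195 R=11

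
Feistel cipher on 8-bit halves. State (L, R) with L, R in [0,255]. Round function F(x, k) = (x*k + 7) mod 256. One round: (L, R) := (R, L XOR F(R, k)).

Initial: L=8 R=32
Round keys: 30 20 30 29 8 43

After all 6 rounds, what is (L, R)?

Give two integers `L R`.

Answer: 249 212

Derivation:
Round 1 (k=30): L=32 R=207
Round 2 (k=20): L=207 R=19
Round 3 (k=30): L=19 R=142
Round 4 (k=29): L=142 R=14
Round 5 (k=8): L=14 R=249
Round 6 (k=43): L=249 R=212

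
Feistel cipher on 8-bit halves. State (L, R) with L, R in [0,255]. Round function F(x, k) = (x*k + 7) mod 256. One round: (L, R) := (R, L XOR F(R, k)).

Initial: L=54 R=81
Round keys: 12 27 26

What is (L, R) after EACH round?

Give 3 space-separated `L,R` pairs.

Round 1 (k=12): L=81 R=229
Round 2 (k=27): L=229 R=127
Round 3 (k=26): L=127 R=8

Answer: 81,229 229,127 127,8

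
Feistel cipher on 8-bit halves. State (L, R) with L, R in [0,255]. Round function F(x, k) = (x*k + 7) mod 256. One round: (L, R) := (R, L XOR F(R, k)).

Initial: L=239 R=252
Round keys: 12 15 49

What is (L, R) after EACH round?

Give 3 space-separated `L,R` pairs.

Answer: 252,56 56,179 179,114

Derivation:
Round 1 (k=12): L=252 R=56
Round 2 (k=15): L=56 R=179
Round 3 (k=49): L=179 R=114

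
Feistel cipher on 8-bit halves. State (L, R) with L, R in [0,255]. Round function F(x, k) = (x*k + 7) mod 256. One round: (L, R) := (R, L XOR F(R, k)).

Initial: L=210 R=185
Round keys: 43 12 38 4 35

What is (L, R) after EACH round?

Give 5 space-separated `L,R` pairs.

Answer: 185,200 200,222 222,51 51,13 13,253

Derivation:
Round 1 (k=43): L=185 R=200
Round 2 (k=12): L=200 R=222
Round 3 (k=38): L=222 R=51
Round 4 (k=4): L=51 R=13
Round 5 (k=35): L=13 R=253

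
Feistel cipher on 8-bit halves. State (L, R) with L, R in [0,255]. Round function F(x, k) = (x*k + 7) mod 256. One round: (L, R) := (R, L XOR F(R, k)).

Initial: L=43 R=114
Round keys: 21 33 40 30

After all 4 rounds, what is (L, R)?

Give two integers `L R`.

Round 1 (k=21): L=114 R=74
Round 2 (k=33): L=74 R=227
Round 3 (k=40): L=227 R=53
Round 4 (k=30): L=53 R=222

Answer: 53 222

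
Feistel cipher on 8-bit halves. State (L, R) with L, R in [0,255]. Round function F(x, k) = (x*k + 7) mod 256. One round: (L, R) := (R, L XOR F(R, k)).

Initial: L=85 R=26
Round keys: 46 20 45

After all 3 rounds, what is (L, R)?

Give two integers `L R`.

Round 1 (k=46): L=26 R=230
Round 2 (k=20): L=230 R=229
Round 3 (k=45): L=229 R=174

Answer: 229 174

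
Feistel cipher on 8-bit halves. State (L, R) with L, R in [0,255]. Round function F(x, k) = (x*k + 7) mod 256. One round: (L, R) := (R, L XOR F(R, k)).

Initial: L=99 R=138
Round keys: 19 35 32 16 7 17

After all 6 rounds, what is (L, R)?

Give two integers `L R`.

Round 1 (k=19): L=138 R=38
Round 2 (k=35): L=38 R=179
Round 3 (k=32): L=179 R=65
Round 4 (k=16): L=65 R=164
Round 5 (k=7): L=164 R=194
Round 6 (k=17): L=194 R=77

Answer: 194 77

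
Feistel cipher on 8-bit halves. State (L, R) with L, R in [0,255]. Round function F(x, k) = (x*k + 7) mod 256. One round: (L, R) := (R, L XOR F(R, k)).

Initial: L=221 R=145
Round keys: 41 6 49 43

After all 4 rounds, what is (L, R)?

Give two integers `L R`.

Answer: 118 253

Derivation:
Round 1 (k=41): L=145 R=157
Round 2 (k=6): L=157 R=36
Round 3 (k=49): L=36 R=118
Round 4 (k=43): L=118 R=253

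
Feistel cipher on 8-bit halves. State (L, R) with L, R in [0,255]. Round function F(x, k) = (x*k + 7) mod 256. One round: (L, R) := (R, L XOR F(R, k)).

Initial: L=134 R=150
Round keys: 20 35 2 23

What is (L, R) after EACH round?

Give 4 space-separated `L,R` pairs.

Round 1 (k=20): L=150 R=57
Round 2 (k=35): L=57 R=68
Round 3 (k=2): L=68 R=182
Round 4 (k=23): L=182 R=37

Answer: 150,57 57,68 68,182 182,37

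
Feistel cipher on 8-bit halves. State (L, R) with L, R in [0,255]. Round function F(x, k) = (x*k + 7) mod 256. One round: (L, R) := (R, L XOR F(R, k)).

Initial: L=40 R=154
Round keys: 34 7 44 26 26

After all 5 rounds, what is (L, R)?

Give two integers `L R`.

Answer: 9 109

Derivation:
Round 1 (k=34): L=154 R=83
Round 2 (k=7): L=83 R=214
Round 3 (k=44): L=214 R=156
Round 4 (k=26): L=156 R=9
Round 5 (k=26): L=9 R=109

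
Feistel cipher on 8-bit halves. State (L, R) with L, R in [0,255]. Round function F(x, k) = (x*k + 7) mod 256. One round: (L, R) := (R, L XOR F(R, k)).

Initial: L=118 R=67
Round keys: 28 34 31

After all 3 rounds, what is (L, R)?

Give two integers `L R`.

Answer: 66 40

Derivation:
Round 1 (k=28): L=67 R=45
Round 2 (k=34): L=45 R=66
Round 3 (k=31): L=66 R=40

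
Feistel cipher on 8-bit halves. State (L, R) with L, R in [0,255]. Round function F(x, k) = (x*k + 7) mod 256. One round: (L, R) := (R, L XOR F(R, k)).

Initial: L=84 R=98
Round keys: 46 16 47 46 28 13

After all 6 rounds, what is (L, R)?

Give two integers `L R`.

Round 1 (k=46): L=98 R=247
Round 2 (k=16): L=247 R=21
Round 3 (k=47): L=21 R=21
Round 4 (k=46): L=21 R=216
Round 5 (k=28): L=216 R=178
Round 6 (k=13): L=178 R=201

Answer: 178 201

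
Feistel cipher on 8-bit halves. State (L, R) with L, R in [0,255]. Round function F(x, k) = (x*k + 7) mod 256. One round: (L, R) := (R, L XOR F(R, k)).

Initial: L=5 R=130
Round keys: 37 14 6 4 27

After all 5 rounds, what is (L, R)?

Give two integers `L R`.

Answer: 150 184

Derivation:
Round 1 (k=37): L=130 R=212
Round 2 (k=14): L=212 R=29
Round 3 (k=6): L=29 R=97
Round 4 (k=4): L=97 R=150
Round 5 (k=27): L=150 R=184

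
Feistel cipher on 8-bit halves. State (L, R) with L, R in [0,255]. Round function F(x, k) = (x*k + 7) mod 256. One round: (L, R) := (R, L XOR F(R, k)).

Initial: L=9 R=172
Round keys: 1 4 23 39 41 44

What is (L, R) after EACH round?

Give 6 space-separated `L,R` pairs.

Round 1 (k=1): L=172 R=186
Round 2 (k=4): L=186 R=67
Round 3 (k=23): L=67 R=182
Round 4 (k=39): L=182 R=130
Round 5 (k=41): L=130 R=111
Round 6 (k=44): L=111 R=153

Answer: 172,186 186,67 67,182 182,130 130,111 111,153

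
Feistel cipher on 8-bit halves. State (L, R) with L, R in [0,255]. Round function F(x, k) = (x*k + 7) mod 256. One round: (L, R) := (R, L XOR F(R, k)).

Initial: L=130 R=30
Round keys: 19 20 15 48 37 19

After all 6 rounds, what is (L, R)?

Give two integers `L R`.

Round 1 (k=19): L=30 R=195
Round 2 (k=20): L=195 R=93
Round 3 (k=15): L=93 R=185
Round 4 (k=48): L=185 R=234
Round 5 (k=37): L=234 R=96
Round 6 (k=19): L=96 R=205

Answer: 96 205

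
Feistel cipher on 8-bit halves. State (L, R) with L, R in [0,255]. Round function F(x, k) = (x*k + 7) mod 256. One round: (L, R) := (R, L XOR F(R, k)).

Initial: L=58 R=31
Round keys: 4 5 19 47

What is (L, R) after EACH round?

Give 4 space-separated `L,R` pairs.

Round 1 (k=4): L=31 R=185
Round 2 (k=5): L=185 R=187
Round 3 (k=19): L=187 R=81
Round 4 (k=47): L=81 R=93

Answer: 31,185 185,187 187,81 81,93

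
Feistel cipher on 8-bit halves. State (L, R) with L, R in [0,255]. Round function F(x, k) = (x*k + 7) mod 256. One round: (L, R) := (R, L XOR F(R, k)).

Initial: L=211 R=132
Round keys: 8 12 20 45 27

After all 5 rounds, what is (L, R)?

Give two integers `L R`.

Answer: 129 85

Derivation:
Round 1 (k=8): L=132 R=244
Round 2 (k=12): L=244 R=243
Round 3 (k=20): L=243 R=247
Round 4 (k=45): L=247 R=129
Round 5 (k=27): L=129 R=85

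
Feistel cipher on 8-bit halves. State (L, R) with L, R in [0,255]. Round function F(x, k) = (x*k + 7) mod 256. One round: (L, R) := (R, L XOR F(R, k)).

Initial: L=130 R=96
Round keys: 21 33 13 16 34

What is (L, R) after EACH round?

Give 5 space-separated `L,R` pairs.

Round 1 (k=21): L=96 R=101
Round 2 (k=33): L=101 R=108
Round 3 (k=13): L=108 R=230
Round 4 (k=16): L=230 R=11
Round 5 (k=34): L=11 R=155

Answer: 96,101 101,108 108,230 230,11 11,155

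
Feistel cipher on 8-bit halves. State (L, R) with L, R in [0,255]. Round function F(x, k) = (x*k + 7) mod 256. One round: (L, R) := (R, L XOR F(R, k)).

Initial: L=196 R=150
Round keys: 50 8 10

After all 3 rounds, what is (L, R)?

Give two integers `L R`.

Round 1 (k=50): L=150 R=151
Round 2 (k=8): L=151 R=41
Round 3 (k=10): L=41 R=54

Answer: 41 54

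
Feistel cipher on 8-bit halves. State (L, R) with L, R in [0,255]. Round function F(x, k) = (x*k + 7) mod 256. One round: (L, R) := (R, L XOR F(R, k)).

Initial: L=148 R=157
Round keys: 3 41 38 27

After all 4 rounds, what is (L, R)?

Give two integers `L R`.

Answer: 37 146

Derivation:
Round 1 (k=3): L=157 R=74
Round 2 (k=41): L=74 R=124
Round 3 (k=38): L=124 R=37
Round 4 (k=27): L=37 R=146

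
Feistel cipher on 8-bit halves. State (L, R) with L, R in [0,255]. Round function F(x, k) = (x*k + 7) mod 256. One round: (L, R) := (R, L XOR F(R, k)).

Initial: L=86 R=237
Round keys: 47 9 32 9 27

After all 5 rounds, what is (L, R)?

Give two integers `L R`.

Round 1 (k=47): L=237 R=220
Round 2 (k=9): L=220 R=46
Round 3 (k=32): L=46 R=27
Round 4 (k=9): L=27 R=212
Round 5 (k=27): L=212 R=120

Answer: 212 120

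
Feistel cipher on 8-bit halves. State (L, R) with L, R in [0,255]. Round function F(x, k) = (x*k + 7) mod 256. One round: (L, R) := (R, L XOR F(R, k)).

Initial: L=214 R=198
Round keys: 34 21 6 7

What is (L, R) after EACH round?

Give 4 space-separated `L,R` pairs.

Answer: 198,133 133,54 54,206 206,159

Derivation:
Round 1 (k=34): L=198 R=133
Round 2 (k=21): L=133 R=54
Round 3 (k=6): L=54 R=206
Round 4 (k=7): L=206 R=159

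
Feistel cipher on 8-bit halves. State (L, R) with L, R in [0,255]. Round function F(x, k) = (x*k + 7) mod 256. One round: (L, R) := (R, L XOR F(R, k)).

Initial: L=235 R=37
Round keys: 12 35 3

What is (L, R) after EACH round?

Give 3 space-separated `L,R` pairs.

Round 1 (k=12): L=37 R=40
Round 2 (k=35): L=40 R=90
Round 3 (k=3): L=90 R=61

Answer: 37,40 40,90 90,61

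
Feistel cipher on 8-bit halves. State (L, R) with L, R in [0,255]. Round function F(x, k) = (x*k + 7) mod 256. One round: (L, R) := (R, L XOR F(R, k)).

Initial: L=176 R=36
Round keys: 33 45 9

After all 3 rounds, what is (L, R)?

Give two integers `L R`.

Round 1 (k=33): L=36 R=27
Round 2 (k=45): L=27 R=226
Round 3 (k=9): L=226 R=226

Answer: 226 226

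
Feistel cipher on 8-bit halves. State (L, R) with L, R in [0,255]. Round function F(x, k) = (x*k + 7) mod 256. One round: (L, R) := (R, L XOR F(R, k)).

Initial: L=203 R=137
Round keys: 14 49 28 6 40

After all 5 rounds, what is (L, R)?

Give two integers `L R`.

Round 1 (k=14): L=137 R=78
Round 2 (k=49): L=78 R=124
Round 3 (k=28): L=124 R=217
Round 4 (k=6): L=217 R=97
Round 5 (k=40): L=97 R=246

Answer: 97 246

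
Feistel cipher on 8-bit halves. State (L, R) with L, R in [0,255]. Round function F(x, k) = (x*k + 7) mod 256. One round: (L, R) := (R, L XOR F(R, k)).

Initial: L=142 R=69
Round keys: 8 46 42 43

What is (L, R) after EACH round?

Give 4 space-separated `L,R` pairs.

Answer: 69,161 161,176 176,70 70,121

Derivation:
Round 1 (k=8): L=69 R=161
Round 2 (k=46): L=161 R=176
Round 3 (k=42): L=176 R=70
Round 4 (k=43): L=70 R=121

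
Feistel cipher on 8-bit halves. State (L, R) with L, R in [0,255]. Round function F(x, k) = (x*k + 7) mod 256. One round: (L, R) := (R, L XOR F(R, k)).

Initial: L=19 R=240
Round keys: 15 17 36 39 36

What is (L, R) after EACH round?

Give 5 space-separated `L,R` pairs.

Round 1 (k=15): L=240 R=4
Round 2 (k=17): L=4 R=187
Round 3 (k=36): L=187 R=87
Round 4 (k=39): L=87 R=243
Round 5 (k=36): L=243 R=100

Answer: 240,4 4,187 187,87 87,243 243,100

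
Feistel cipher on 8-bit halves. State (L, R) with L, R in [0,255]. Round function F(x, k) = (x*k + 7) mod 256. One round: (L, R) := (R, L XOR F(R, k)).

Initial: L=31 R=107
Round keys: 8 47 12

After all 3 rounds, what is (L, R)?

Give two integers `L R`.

Answer: 172 87

Derivation:
Round 1 (k=8): L=107 R=64
Round 2 (k=47): L=64 R=172
Round 3 (k=12): L=172 R=87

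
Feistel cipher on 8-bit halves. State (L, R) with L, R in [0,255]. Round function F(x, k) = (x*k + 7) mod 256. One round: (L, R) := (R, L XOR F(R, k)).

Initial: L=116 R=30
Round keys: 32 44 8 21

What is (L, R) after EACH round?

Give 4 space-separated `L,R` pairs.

Round 1 (k=32): L=30 R=179
Round 2 (k=44): L=179 R=213
Round 3 (k=8): L=213 R=28
Round 4 (k=21): L=28 R=134

Answer: 30,179 179,213 213,28 28,134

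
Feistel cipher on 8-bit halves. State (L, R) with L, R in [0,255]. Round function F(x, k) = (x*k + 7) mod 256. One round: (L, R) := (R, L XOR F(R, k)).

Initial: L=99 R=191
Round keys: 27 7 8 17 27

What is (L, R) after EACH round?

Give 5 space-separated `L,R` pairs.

Answer: 191,79 79,143 143,48 48,184 184,95

Derivation:
Round 1 (k=27): L=191 R=79
Round 2 (k=7): L=79 R=143
Round 3 (k=8): L=143 R=48
Round 4 (k=17): L=48 R=184
Round 5 (k=27): L=184 R=95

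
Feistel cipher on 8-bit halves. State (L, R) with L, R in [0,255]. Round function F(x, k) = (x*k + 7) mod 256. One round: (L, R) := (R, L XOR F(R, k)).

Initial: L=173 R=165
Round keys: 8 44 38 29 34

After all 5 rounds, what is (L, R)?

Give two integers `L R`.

Round 1 (k=8): L=165 R=130
Round 2 (k=44): L=130 R=250
Round 3 (k=38): L=250 R=161
Round 4 (k=29): L=161 R=190
Round 5 (k=34): L=190 R=226

Answer: 190 226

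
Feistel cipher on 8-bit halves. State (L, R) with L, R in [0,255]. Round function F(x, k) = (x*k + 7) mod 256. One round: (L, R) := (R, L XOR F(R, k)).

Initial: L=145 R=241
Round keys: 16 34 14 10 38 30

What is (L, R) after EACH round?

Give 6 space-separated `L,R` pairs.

Round 1 (k=16): L=241 R=134
Round 2 (k=34): L=134 R=34
Round 3 (k=14): L=34 R=101
Round 4 (k=10): L=101 R=219
Round 5 (k=38): L=219 R=236
Round 6 (k=30): L=236 R=116

Answer: 241,134 134,34 34,101 101,219 219,236 236,116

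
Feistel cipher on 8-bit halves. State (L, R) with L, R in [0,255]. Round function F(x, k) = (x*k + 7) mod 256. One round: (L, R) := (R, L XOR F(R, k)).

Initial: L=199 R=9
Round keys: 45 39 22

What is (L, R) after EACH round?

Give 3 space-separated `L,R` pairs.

Answer: 9,91 91,237 237,62

Derivation:
Round 1 (k=45): L=9 R=91
Round 2 (k=39): L=91 R=237
Round 3 (k=22): L=237 R=62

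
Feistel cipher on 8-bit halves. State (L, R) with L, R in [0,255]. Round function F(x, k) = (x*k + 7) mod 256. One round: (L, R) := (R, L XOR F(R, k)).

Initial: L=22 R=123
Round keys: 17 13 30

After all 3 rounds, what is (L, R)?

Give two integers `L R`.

Round 1 (k=17): L=123 R=36
Round 2 (k=13): L=36 R=160
Round 3 (k=30): L=160 R=227

Answer: 160 227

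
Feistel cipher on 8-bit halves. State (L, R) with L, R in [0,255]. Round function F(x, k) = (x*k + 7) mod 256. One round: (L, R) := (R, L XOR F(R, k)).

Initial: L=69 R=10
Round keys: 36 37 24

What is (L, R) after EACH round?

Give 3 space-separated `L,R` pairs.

Answer: 10,42 42,19 19,229

Derivation:
Round 1 (k=36): L=10 R=42
Round 2 (k=37): L=42 R=19
Round 3 (k=24): L=19 R=229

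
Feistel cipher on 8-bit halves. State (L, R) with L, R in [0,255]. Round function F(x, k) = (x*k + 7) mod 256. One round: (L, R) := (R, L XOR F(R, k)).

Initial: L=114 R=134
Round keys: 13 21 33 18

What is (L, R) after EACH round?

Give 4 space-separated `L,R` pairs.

Round 1 (k=13): L=134 R=167
Round 2 (k=21): L=167 R=60
Round 3 (k=33): L=60 R=100
Round 4 (k=18): L=100 R=51

Answer: 134,167 167,60 60,100 100,51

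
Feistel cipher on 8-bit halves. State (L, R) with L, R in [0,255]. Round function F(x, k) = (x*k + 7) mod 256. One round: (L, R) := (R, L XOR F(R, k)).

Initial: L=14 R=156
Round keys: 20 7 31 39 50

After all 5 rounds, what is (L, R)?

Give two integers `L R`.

Answer: 169 13

Derivation:
Round 1 (k=20): L=156 R=57
Round 2 (k=7): L=57 R=10
Round 3 (k=31): L=10 R=4
Round 4 (k=39): L=4 R=169
Round 5 (k=50): L=169 R=13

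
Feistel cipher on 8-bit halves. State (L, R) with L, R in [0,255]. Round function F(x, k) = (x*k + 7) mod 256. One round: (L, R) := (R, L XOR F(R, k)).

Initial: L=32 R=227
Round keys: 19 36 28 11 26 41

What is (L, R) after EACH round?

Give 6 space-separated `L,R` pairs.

Round 1 (k=19): L=227 R=192
Round 2 (k=36): L=192 R=228
Round 3 (k=28): L=228 R=55
Round 4 (k=11): L=55 R=128
Round 5 (k=26): L=128 R=48
Round 6 (k=41): L=48 R=55

Answer: 227,192 192,228 228,55 55,128 128,48 48,55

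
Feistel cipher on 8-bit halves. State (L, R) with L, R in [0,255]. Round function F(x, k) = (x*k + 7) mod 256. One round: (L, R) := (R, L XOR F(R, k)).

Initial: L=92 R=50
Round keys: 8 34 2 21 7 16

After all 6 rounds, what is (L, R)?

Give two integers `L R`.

Answer: 59 117

Derivation:
Round 1 (k=8): L=50 R=203
Round 2 (k=34): L=203 R=207
Round 3 (k=2): L=207 R=110
Round 4 (k=21): L=110 R=194
Round 5 (k=7): L=194 R=59
Round 6 (k=16): L=59 R=117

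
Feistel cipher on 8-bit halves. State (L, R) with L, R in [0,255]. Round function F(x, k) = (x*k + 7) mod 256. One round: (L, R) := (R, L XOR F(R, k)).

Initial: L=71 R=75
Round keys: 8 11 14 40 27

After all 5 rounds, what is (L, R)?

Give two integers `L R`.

Round 1 (k=8): L=75 R=24
Round 2 (k=11): L=24 R=68
Round 3 (k=14): L=68 R=167
Round 4 (k=40): L=167 R=91
Round 5 (k=27): L=91 R=7

Answer: 91 7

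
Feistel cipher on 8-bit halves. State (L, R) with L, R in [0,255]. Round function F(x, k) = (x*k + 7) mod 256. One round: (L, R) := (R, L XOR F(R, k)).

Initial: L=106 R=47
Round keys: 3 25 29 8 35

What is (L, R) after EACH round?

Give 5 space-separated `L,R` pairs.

Round 1 (k=3): L=47 R=254
Round 2 (k=25): L=254 R=250
Round 3 (k=29): L=250 R=167
Round 4 (k=8): L=167 R=197
Round 5 (k=35): L=197 R=81

Answer: 47,254 254,250 250,167 167,197 197,81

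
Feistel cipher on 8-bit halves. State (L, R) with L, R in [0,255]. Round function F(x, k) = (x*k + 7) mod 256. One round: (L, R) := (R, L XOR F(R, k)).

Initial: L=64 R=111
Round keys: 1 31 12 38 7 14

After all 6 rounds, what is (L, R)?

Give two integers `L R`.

Round 1 (k=1): L=111 R=54
Round 2 (k=31): L=54 R=254
Round 3 (k=12): L=254 R=217
Round 4 (k=38): L=217 R=195
Round 5 (k=7): L=195 R=133
Round 6 (k=14): L=133 R=142

Answer: 133 142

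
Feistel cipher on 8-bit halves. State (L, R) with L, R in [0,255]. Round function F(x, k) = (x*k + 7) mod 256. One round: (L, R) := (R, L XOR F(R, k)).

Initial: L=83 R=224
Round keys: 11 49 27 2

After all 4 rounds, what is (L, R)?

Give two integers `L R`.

Round 1 (k=11): L=224 R=244
Round 2 (k=49): L=244 R=91
Round 3 (k=27): L=91 R=84
Round 4 (k=2): L=84 R=244

Answer: 84 244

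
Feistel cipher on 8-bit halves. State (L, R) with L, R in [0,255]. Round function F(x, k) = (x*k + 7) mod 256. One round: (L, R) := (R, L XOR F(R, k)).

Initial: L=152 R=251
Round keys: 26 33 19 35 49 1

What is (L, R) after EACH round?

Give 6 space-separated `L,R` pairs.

Round 1 (k=26): L=251 R=29
Round 2 (k=33): L=29 R=63
Round 3 (k=19): L=63 R=169
Round 4 (k=35): L=169 R=29
Round 5 (k=49): L=29 R=61
Round 6 (k=1): L=61 R=89

Answer: 251,29 29,63 63,169 169,29 29,61 61,89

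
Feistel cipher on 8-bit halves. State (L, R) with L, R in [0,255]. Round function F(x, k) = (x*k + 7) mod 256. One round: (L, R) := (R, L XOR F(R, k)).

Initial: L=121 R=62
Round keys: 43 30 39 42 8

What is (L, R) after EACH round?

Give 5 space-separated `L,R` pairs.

Round 1 (k=43): L=62 R=8
Round 2 (k=30): L=8 R=201
Round 3 (k=39): L=201 R=174
Round 4 (k=42): L=174 R=90
Round 5 (k=8): L=90 R=121

Answer: 62,8 8,201 201,174 174,90 90,121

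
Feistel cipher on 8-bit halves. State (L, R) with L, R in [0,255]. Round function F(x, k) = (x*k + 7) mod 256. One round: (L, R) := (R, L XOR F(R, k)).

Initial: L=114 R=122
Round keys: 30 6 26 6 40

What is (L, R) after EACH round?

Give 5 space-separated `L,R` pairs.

Round 1 (k=30): L=122 R=33
Round 2 (k=6): L=33 R=183
Round 3 (k=26): L=183 R=188
Round 4 (k=6): L=188 R=216
Round 5 (k=40): L=216 R=123

Answer: 122,33 33,183 183,188 188,216 216,123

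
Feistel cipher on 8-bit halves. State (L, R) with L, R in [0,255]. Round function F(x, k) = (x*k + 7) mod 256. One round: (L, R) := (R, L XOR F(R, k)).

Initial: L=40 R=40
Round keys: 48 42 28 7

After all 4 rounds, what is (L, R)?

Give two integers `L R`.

Round 1 (k=48): L=40 R=175
Round 2 (k=42): L=175 R=149
Round 3 (k=28): L=149 R=252
Round 4 (k=7): L=252 R=126

Answer: 252 126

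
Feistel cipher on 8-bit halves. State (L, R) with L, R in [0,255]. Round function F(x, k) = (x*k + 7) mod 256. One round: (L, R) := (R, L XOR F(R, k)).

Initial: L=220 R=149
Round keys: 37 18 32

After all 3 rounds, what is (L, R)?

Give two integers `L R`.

Round 1 (k=37): L=149 R=76
Round 2 (k=18): L=76 R=202
Round 3 (k=32): L=202 R=11

Answer: 202 11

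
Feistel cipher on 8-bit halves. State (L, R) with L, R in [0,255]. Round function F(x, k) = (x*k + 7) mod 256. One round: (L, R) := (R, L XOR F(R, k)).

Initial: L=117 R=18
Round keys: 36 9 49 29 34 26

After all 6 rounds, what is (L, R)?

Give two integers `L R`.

Answer: 239 169

Derivation:
Round 1 (k=36): L=18 R=250
Round 2 (k=9): L=250 R=195
Round 3 (k=49): L=195 R=160
Round 4 (k=29): L=160 R=228
Round 5 (k=34): L=228 R=239
Round 6 (k=26): L=239 R=169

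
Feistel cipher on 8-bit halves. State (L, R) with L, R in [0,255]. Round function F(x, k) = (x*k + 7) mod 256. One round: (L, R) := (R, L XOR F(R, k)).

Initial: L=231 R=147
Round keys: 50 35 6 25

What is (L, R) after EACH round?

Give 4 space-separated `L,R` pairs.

Round 1 (k=50): L=147 R=90
Round 2 (k=35): L=90 R=198
Round 3 (k=6): L=198 R=241
Round 4 (k=25): L=241 R=86

Answer: 147,90 90,198 198,241 241,86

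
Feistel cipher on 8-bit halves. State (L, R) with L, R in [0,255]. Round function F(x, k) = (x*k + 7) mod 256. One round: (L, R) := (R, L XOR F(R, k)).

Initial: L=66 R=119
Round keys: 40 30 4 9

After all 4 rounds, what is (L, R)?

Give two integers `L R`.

Round 1 (k=40): L=119 R=221
Round 2 (k=30): L=221 R=154
Round 3 (k=4): L=154 R=178
Round 4 (k=9): L=178 R=211

Answer: 178 211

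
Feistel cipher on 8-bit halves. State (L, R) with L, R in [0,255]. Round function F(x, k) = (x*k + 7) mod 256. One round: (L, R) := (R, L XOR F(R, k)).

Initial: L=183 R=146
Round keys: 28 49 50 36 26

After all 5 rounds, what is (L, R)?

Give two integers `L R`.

Answer: 86 186

Derivation:
Round 1 (k=28): L=146 R=72
Round 2 (k=49): L=72 R=93
Round 3 (k=50): L=93 R=121
Round 4 (k=36): L=121 R=86
Round 5 (k=26): L=86 R=186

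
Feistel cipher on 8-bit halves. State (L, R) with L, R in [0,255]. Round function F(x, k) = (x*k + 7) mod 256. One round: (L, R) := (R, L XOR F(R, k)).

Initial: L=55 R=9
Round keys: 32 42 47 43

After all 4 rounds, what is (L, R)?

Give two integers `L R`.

Answer: 233 132

Derivation:
Round 1 (k=32): L=9 R=16
Round 2 (k=42): L=16 R=174
Round 3 (k=47): L=174 R=233
Round 4 (k=43): L=233 R=132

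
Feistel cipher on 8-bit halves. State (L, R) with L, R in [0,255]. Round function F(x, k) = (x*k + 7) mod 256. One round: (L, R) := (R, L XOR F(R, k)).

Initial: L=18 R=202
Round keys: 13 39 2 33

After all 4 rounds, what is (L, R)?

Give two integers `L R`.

Answer: 56 17

Derivation:
Round 1 (k=13): L=202 R=91
Round 2 (k=39): L=91 R=46
Round 3 (k=2): L=46 R=56
Round 4 (k=33): L=56 R=17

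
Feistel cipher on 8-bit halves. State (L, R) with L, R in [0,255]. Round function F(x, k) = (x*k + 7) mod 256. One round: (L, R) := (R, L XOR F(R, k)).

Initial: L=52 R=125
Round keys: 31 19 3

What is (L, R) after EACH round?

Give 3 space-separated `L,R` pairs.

Answer: 125,30 30,60 60,165

Derivation:
Round 1 (k=31): L=125 R=30
Round 2 (k=19): L=30 R=60
Round 3 (k=3): L=60 R=165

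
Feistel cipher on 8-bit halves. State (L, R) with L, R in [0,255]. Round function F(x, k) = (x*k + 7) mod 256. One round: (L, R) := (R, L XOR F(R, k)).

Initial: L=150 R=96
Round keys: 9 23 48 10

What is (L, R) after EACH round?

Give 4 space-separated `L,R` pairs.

Answer: 96,241 241,206 206,86 86,173

Derivation:
Round 1 (k=9): L=96 R=241
Round 2 (k=23): L=241 R=206
Round 3 (k=48): L=206 R=86
Round 4 (k=10): L=86 R=173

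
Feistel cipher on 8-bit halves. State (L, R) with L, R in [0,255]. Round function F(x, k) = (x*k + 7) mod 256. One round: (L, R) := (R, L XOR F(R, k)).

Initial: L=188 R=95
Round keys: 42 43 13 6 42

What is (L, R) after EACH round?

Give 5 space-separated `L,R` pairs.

Round 1 (k=42): L=95 R=33
Round 2 (k=43): L=33 R=205
Round 3 (k=13): L=205 R=81
Round 4 (k=6): L=81 R=32
Round 5 (k=42): L=32 R=22

Answer: 95,33 33,205 205,81 81,32 32,22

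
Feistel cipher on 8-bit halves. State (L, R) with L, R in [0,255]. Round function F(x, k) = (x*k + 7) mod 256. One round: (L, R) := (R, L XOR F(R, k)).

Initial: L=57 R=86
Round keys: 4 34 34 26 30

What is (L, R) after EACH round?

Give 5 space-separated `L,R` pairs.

Answer: 86,102 102,197 197,87 87,24 24,128

Derivation:
Round 1 (k=4): L=86 R=102
Round 2 (k=34): L=102 R=197
Round 3 (k=34): L=197 R=87
Round 4 (k=26): L=87 R=24
Round 5 (k=30): L=24 R=128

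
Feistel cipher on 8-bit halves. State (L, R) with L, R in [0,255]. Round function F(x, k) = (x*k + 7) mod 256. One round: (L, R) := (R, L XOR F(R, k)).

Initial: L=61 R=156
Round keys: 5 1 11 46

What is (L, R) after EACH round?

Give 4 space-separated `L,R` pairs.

Round 1 (k=5): L=156 R=46
Round 2 (k=1): L=46 R=169
Round 3 (k=11): L=169 R=100
Round 4 (k=46): L=100 R=86

Answer: 156,46 46,169 169,100 100,86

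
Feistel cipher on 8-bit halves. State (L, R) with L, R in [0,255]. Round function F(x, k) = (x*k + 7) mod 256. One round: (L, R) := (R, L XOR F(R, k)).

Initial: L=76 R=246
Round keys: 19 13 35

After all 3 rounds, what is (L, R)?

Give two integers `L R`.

Answer: 190 4

Derivation:
Round 1 (k=19): L=246 R=5
Round 2 (k=13): L=5 R=190
Round 3 (k=35): L=190 R=4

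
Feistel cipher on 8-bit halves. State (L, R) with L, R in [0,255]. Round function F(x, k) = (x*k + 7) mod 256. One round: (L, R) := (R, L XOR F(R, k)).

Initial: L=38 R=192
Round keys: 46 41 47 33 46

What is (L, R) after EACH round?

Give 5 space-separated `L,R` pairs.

Answer: 192,161 161,16 16,86 86,13 13,11

Derivation:
Round 1 (k=46): L=192 R=161
Round 2 (k=41): L=161 R=16
Round 3 (k=47): L=16 R=86
Round 4 (k=33): L=86 R=13
Round 5 (k=46): L=13 R=11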